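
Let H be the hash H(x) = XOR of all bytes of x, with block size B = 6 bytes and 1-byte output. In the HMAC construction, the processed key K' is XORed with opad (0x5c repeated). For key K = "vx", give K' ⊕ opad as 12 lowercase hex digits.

2a245c5c5c5c

Key "vx" = 76 78 is 2 bytes ≤ B = 6; zero-pad to 6 bytes: K' = 76 78 00 00 00 00.
XOR each byte with 0x5c: 76⊕5c=2a, 78⊕5c=24, 00⊕5c=5c, 00⊕5c=5c, 00⊕5c=5c, 00⊕5c=5c.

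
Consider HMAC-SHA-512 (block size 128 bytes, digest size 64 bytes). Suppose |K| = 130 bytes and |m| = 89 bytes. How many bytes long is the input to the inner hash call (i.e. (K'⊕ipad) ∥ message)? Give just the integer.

Key is 130 > 128 bytes, so it is hashed to 64 bytes then zero-padded to 128: |K'| = 128.
Inner input = (K'⊕ipad) ∥ m → 128 + 89 = 217 bytes.

217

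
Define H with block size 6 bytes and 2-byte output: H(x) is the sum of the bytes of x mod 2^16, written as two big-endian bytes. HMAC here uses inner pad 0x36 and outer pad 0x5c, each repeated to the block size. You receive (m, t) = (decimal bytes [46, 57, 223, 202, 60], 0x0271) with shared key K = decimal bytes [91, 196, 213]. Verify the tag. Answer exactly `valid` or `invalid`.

Key decimal bytes [91, 196, 213] = 5b c4 d5 is 3 bytes ≤ B = 6; zero-pad to 6 bytes: K' = 5b c4 d5 00 00 00.
K' ⊕ ipad = 6d f2 e3 36 36 36; K' ⊕ opad = 07 98 89 5c 5c 5c.
Inner hash: sum = 109+242+227+54+54+54+46+57+223+202+60 = 1328 → 05 30.
Outer hash (recomputed tag): sum = 7+152+137+92+92+92+5+48 = 625 → 02 71.
Recomputed tag = 0271; claimed = 0271 → match.

valid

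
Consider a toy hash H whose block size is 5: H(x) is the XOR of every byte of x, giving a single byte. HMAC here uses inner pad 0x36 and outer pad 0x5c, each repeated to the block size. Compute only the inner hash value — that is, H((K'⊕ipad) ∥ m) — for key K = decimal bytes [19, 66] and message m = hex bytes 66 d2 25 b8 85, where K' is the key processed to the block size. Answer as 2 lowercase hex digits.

Key decimal bytes [19, 66] = 13 42 is 2 bytes ≤ B = 5; zero-pad to 5 bytes: K' = 13 42 00 00 00.
K' ⊕ ipad = 25 74 36 36 36.
Inner input = 25 74 36 36 36 ∥ 66 d2 25 b8 85.
Inner hash: XOR 25⊕74⊕36⊕36⊕36⊕66⊕d2⊕25⊕b8⊕85 = cb.

cb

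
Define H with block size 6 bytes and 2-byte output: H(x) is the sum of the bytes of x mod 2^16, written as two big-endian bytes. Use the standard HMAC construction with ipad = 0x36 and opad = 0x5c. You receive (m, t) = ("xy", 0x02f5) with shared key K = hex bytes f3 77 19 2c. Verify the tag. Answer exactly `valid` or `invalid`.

valid

Key hex bytes f3 77 19 2c is 4 bytes ≤ B = 6; zero-pad to 6 bytes: K' = f3 77 19 2c 00 00.
K' ⊕ ipad = c5 41 2f 1a 36 36; K' ⊕ opad = af 2b 45 70 5c 5c.
Inner hash: sum = 197+65+47+26+54+54+120+121 = 684 → 02 ac.
Outer hash (recomputed tag): sum = 175+43+69+112+92+92+2+172 = 757 → 02 f5.
Recomputed tag = 02f5; claimed = 02f5 → match.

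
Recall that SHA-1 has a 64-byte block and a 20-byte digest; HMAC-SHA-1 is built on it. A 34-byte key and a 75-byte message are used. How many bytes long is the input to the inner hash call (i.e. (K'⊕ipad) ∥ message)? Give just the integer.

139

Key is 34 ≤ 64 bytes, zero-padded: |K'| = 64.
Inner input = (K'⊕ipad) ∥ m → 64 + 75 = 139 bytes.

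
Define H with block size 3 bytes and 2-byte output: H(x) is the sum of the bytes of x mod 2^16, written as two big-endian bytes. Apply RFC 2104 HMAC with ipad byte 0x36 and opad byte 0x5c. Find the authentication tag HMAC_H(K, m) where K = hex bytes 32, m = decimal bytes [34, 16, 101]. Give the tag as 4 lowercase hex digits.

Key hex bytes 32 is 1 byte ≤ B = 3; zero-pad to 3 bytes: K' = 32 00 00.
K' ⊕ ipad = 04 36 36.  K' ⊕ opad = 6e 5c 5c.
Inner input = (K'⊕ipad) ∥ m = 04 36 36 ∥ 22 10 65.
Inner hash: sum = 4+54+54+34+16+101 = 263 → 01 07.
Outer input = (K'⊕opad) ∥ inner = 6e 5c 5c ∥ 01 07.
Outer hash (tag): sum = 110+92+92+1+7 = 302 → 01 2e.

012e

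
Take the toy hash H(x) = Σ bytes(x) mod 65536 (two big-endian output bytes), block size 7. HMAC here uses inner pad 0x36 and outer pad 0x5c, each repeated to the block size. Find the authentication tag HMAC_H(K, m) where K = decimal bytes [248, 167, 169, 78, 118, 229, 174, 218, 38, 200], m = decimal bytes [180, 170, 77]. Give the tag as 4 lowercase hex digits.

Key decimal bytes [248, 167, 169, 78, 118, 229, 174, 218, 38, 200] = f8 a7 a9 4e 76 e5 ae da 26 c8 is 10 bytes > B = 7, so hash it first: H(key) = 06 67, then zero-pad to 7 bytes: K' = 06 67 00 00 00 00 00.
K' ⊕ ipad = 30 51 36 36 36 36 36.  K' ⊕ opad = 5a 3b 5c 5c 5c 5c 5c.
Inner input = (K'⊕ipad) ∥ m = 30 51 36 36 36 36 36 ∥ b4 aa 4d.
Inner hash: sum = 48+81+54+54+54+54+54+180+170+77 = 826 → 03 3a.
Outer input = (K'⊕opad) ∥ inner = 5a 3b 5c 5c 5c 5c 5c ∥ 03 3a.
Outer hash (tag): sum = 90+59+92+92+92+92+92+3+58 = 670 → 02 9e.

029e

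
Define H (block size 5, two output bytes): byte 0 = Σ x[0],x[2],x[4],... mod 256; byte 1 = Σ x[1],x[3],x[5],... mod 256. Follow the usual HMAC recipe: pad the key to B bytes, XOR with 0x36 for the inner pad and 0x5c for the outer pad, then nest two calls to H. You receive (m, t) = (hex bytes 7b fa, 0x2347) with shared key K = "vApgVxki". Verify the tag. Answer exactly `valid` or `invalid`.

invalid

Key "vApgVxki" = 76 41 70 67 56 78 6b 69 is 8 bytes > B = 5, so hash it first: H(key) = a7 89, then zero-pad to 5 bytes: K' = a7 89 00 00 00.
K' ⊕ ipad = 91 bf 36 36 36; K' ⊕ opad = fb d5 5c 5c 5c.
Inner hash: even-index sum = 503 mod 256 = 247; odd-index sum = 368 mod 256 = 112 → f7 70.
Outer hash (recomputed tag): even-index sum = 547 mod 256 = 35; odd-index sum = 552 mod 256 = 40 → 23 28.
Recomputed tag = 2328; claimed = 2347 → mismatch.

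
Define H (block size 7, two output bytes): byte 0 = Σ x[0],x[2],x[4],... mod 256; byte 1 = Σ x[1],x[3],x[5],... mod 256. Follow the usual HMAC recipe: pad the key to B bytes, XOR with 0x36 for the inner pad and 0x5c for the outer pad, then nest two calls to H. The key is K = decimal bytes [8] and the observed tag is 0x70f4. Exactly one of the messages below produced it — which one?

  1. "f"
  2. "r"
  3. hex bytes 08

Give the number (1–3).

Key decimal bytes [8] = 08 is 1 byte ≤ B = 7; zero-pad to 7 bytes: K' = 08 00 00 00 00 00 00.
K' ⊕ ipad = 3e 36 36 36 36 36 36; K' ⊕ opad = 54 5c 5c 5c 5c 5c 5c.
m1: inner = H(3e 36 36 36 36 36 36 66) = e0 08; tag = H(54 5c 5c 5c 5c 5c 5c e0 08) = 70f4 ← matches
m2: inner = H(3e 36 36 36 36 36 36 72) = e0 14; tag = H(54 5c 5c 5c 5c 5c 5c e0 14) = 7cf4
m3: inner = H(3e 36 36 36 36 36 36 08) = e0 aa; tag = H(54 5c 5c 5c 5c 5c 5c e0 aa) = 12f4

1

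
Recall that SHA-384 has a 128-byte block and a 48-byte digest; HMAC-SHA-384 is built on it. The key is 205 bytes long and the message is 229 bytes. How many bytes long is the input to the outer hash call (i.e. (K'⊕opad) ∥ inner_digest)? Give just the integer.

Key is 205 > 128 bytes, so it is hashed to 48 bytes then zero-padded to 128: |K'| = 128.
Outer input = (K'⊕opad) ∥ H(inner) → 128 + 48 = 176 bytes.

176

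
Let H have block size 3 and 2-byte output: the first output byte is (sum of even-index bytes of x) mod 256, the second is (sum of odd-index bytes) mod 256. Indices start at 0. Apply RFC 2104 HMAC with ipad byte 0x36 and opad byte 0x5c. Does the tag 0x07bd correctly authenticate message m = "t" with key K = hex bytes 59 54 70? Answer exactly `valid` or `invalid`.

valid

Key hex bytes 59 54 70 is exactly B = 3 bytes: K' = 59 54 70.
K' ⊕ ipad = 6f 62 46; K' ⊕ opad = 05 08 2c.
Inner hash: even-index sum = 181 mod 256 = 181; odd-index sum = 214 mod 256 = 214 → b5 d6.
Outer hash (recomputed tag): even-index sum = 263 mod 256 = 7; odd-index sum = 189 mod 256 = 189 → 07 bd.
Recomputed tag = 07bd; claimed = 07bd → match.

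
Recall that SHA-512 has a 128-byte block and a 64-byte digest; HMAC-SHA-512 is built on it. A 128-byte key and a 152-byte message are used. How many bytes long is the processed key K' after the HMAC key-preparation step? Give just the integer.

Key is 128 ≤ 128 bytes, zero-padded: |K'| = 128.

128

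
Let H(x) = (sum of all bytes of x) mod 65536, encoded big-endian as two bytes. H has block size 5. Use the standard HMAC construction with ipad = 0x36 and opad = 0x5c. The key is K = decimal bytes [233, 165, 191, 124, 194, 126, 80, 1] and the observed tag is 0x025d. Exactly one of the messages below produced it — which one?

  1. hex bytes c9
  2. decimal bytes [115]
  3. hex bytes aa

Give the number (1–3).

3

Key decimal bytes [233, 165, 191, 124, 194, 126, 80, 1] = e9 a5 bf 7c c2 7e 50 01 is 8 bytes > B = 5, so hash it first: H(key) = 04 5a, then zero-pad to 5 bytes: K' = 04 5a 00 00 00.
K' ⊕ ipad = 32 6c 36 36 36; K' ⊕ opad = 58 06 5c 5c 5c.
m1: inner = H(32 6c 36 36 36 c9) = 02 09; tag = H(58 06 5c 5c 5c 02 09) = 017d
m2: inner = H(32 6c 36 36 36 73) = 01 b3; tag = H(58 06 5c 5c 5c 01 b3) = 0226
m3: inner = H(32 6c 36 36 36 aa) = 01 ea; tag = H(58 06 5c 5c 5c 01 ea) = 025d ← matches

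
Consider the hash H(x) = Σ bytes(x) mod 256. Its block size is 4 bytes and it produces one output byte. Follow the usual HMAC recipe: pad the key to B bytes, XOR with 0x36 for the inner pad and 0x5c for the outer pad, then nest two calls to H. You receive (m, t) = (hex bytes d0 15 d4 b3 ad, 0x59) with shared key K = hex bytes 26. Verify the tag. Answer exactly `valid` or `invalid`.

Key hex bytes 26 is 1 byte ≤ B = 4; zero-pad to 4 bytes: K' = 26 00 00 00.
K' ⊕ ipad = 10 36 36 36; K' ⊕ opad = 7a 5c 5c 5c.
Inner hash: sum = 16+54+54+54+208+21+212+179+173 = 971; mod 256 = 203 → cb.
Outer hash (recomputed tag): sum = 122+92+92+92+203 = 601; mod 256 = 89 → 59.
Recomputed tag = 59; claimed = 59 → match.

valid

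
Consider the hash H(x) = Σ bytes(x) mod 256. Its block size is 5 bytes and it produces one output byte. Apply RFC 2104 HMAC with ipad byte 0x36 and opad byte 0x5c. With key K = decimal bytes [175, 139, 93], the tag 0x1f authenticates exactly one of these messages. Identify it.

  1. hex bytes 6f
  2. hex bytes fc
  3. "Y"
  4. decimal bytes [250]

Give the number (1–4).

1

Key decimal bytes [175, 139, 93] = af 8b 5d is 3 bytes ≤ B = 5; zero-pad to 5 bytes: K' = af 8b 5d 00 00.
K' ⊕ ipad = 99 bd 6b 36 36; K' ⊕ opad = f3 d7 01 5c 5c.
m1: inner = H(99 bd 6b 36 36 6f) = 9c; tag = H(f3 d7 01 5c 5c 9c) = 1f ← matches
m2: inner = H(99 bd 6b 36 36 fc) = 29; tag = H(f3 d7 01 5c 5c 29) = ac
m3: inner = H(99 bd 6b 36 36 59) = 86; tag = H(f3 d7 01 5c 5c 86) = 09
m4: inner = H(99 bd 6b 36 36 fa) = 27; tag = H(f3 d7 01 5c 5c 27) = aa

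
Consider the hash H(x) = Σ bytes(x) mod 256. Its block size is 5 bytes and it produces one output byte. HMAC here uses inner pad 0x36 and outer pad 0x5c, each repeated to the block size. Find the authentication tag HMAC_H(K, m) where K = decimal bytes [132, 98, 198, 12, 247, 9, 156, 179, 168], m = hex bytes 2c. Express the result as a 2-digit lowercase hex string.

Key decimal bytes [132, 98, 198, 12, 247, 9, 156, 179, 168] = 84 62 c6 0c f7 09 9c b3 a8 is 9 bytes > B = 5, so hash it first: H(key) = af, then zero-pad to 5 bytes: K' = af 00 00 00 00.
K' ⊕ ipad = 99 36 36 36 36.  K' ⊕ opad = f3 5c 5c 5c 5c.
Inner input = (K'⊕ipad) ∥ m = 99 36 36 36 36 ∥ 2c.
Inner hash: sum = 153+54+54+54+54+44 = 413; mod 256 = 157 → 9d.
Outer input = (K'⊕opad) ∥ inner = f3 5c 5c 5c 5c ∥ 9d.
Outer hash (tag): sum = 243+92+92+92+92+157 = 768; mod 256 = 0 → 00.

00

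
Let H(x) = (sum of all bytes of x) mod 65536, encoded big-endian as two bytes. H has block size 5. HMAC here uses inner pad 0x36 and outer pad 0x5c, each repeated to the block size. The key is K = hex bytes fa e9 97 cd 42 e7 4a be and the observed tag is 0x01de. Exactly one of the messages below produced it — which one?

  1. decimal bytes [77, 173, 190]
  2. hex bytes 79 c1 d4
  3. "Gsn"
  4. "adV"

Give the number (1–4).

Key hex bytes fa e9 97 cd 42 e7 4a be is 8 bytes > B = 5, so hash it first: H(key) = 05 78, then zero-pad to 5 bytes: K' = 05 78 00 00 00.
K' ⊕ ipad = 33 4e 36 36 36; K' ⊕ opad = 59 24 5c 5c 5c.
m1: inner = H(33 4e 36 36 36 4d ad be) = 02 db; tag = H(59 24 5c 5c 5c 02 db) = 026e
m2: inner = H(33 4e 36 36 36 79 c1 d4) = 03 31; tag = H(59 24 5c 5c 5c 03 31) = 01c5
m3: inner = H(33 4e 36 36 36 47 73 6e) = 02 4b; tag = H(59 24 5c 5c 5c 02 4b) = 01de ← matches
m4: inner = H(33 4e 36 36 36 61 64 56) = 02 3e; tag = H(59 24 5c 5c 5c 02 3e) = 01d1

3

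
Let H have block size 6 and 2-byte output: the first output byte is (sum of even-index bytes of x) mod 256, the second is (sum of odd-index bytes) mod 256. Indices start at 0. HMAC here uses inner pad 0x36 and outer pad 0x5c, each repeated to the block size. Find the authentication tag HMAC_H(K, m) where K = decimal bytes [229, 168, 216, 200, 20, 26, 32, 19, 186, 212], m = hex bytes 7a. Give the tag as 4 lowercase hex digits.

3298

Key decimal bytes [229, 168, 216, 200, 20, 26, 32, 19, 186, 212] = e5 a8 d8 c8 14 1a 20 13 ba d4 is 10 bytes > B = 6, so hash it first: H(key) = ab 71, then zero-pad to 6 bytes: K' = ab 71 00 00 00 00.
K' ⊕ ipad = 9d 47 36 36 36 36.  K' ⊕ opad = f7 2d 5c 5c 5c 5c.
Inner input = (K'⊕ipad) ∥ m = 9d 47 36 36 36 36 ∥ 7a.
Inner hash: even-index sum = 387 mod 256 = 131; odd-index sum = 179 mod 256 = 179 → 83 b3.
Outer input = (K'⊕opad) ∥ inner = f7 2d 5c 5c 5c 5c ∥ 83 b3.
Outer hash (tag): even-index sum = 562 mod 256 = 50; odd-index sum = 408 mod 256 = 152 → 32 98.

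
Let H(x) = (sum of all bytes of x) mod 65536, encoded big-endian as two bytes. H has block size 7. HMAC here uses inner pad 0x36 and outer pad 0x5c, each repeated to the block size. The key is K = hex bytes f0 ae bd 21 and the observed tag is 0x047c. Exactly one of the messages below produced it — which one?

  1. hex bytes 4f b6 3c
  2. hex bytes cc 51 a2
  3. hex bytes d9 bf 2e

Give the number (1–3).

3

Key hex bytes f0 ae bd 21 is 4 bytes ≤ B = 7; zero-pad to 7 bytes: K' = f0 ae bd 21 00 00 00.
K' ⊕ ipad = c6 98 8b 17 36 36 36; K' ⊕ opad = ac f2 e1 7d 5c 5c 5c.
m1: inner = H(c6 98 8b 17 36 36 36 4f b6 3c) = 03 e3; tag = H(ac f2 e1 7d 5c 5c 5c 03 e3) = 04f6
m2: inner = H(c6 98 8b 17 36 36 36 cc 51 a2) = 04 61; tag = H(ac f2 e1 7d 5c 5c 5c 04 61) = 0475
m3: inner = H(c6 98 8b 17 36 36 36 d9 bf 2e) = 04 68; tag = H(ac f2 e1 7d 5c 5c 5c 04 68) = 047c ← matches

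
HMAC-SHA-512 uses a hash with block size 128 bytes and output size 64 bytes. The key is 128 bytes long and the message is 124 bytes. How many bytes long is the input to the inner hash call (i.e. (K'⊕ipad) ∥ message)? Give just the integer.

Key is 128 ≤ 128 bytes, zero-padded: |K'| = 128.
Inner input = (K'⊕ipad) ∥ m → 128 + 124 = 252 bytes.

252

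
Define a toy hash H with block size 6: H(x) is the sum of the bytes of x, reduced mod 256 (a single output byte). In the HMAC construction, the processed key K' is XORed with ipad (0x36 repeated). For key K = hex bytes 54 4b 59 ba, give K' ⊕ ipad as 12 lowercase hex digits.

627d6f8c3636

Key hex bytes 54 4b 59 ba is 4 bytes ≤ B = 6; zero-pad to 6 bytes: K' = 54 4b 59 ba 00 00.
XOR each byte with 0x36: 54⊕36=62, 4b⊕36=7d, 59⊕36=6f, ba⊕36=8c, 00⊕36=36, 00⊕36=36.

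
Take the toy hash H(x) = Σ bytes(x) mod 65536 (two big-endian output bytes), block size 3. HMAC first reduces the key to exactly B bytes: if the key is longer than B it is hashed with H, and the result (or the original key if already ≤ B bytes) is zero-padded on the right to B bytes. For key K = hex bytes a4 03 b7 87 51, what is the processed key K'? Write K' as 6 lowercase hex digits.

023600

|K| = 5 > B = 3, so first hash the key.
H(K): sum = 164+3+183+135+81 = 566 → 02 36.
Zero-pad H(K) = 02 36 to 3 bytes: K' = 02 36 00.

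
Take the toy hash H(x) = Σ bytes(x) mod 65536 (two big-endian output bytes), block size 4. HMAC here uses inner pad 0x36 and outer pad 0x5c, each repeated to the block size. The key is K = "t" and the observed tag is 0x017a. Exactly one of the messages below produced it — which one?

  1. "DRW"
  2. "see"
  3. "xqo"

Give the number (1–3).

3

Key "t" = 74 is 1 byte ≤ B = 4; zero-pad to 4 bytes: K' = 74 00 00 00.
K' ⊕ ipad = 42 36 36 36; K' ⊕ opad = 28 5c 5c 5c.
m1: inner = H(42 36 36 36 44 52 57) = 01 d1; tag = H(28 5c 5c 5c 01 d1) = 020e
m2: inner = H(42 36 36 36 73 65 65) = 02 21; tag = H(28 5c 5c 5c 02 21) = 015f
m3: inner = H(42 36 36 36 78 71 6f) = 02 3c; tag = H(28 5c 5c 5c 02 3c) = 017a ← matches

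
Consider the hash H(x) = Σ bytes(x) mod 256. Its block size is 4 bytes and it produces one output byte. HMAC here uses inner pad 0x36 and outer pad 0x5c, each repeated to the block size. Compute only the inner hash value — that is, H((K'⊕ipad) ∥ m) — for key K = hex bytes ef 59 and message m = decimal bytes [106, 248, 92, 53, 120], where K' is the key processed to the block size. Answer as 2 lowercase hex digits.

Key hex bytes ef 59 is 2 bytes ≤ B = 4; zero-pad to 4 bytes: K' = ef 59 00 00.
K' ⊕ ipad = d9 6f 36 36.
Inner input = d9 6f 36 36 ∥ 6a f8 5c 35 78.
Inner hash: sum = 217+111+54+54+106+248+92+53+120 = 1055; mod 256 = 31 → 1f.

1f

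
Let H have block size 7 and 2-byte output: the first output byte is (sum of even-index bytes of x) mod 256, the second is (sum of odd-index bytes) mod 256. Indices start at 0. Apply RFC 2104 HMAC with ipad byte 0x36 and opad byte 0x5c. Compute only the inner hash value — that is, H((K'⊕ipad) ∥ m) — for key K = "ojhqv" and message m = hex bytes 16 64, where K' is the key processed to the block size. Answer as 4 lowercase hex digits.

Key "ojhqv" = 6f 6a 68 71 76 is 5 bytes ≤ B = 7; zero-pad to 7 bytes: K' = 6f 6a 68 71 76 00 00.
K' ⊕ ipad = 59 5c 5e 47 40 36 36.
Inner input = 59 5c 5e 47 40 36 36 ∥ 16 64.
Inner hash: even-index sum = 401 mod 256 = 145; odd-index sum = 239 mod 256 = 239 → 91 ef.

91ef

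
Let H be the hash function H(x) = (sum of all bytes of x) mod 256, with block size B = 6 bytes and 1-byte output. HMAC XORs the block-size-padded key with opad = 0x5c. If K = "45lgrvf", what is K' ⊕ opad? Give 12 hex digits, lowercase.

Key "45lgrvf" = 34 35 6c 67 72 76 66 is 7 bytes > B = 6, so hash it first: H(key) = 8a, then zero-pad to 6 bytes: K' = 8a 00 00 00 00 00.
XOR each byte with 0x5c: 8a⊕5c=d6, 00⊕5c=5c, 00⊕5c=5c, 00⊕5c=5c, 00⊕5c=5c, 00⊕5c=5c.

d65c5c5c5c5c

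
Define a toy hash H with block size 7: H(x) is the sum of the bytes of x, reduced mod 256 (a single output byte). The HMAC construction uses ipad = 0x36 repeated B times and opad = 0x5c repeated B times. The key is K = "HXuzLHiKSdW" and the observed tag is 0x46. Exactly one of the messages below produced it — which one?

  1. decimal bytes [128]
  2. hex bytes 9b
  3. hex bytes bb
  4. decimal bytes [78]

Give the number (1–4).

4

Key "HXuzLHiKSdW" = 48 58 75 7a 4c 48 69 4b 53 64 57 is 11 bytes > B = 7, so hash it first: H(key) = e5, then zero-pad to 7 bytes: K' = e5 00 00 00 00 00 00.
K' ⊕ ipad = d3 36 36 36 36 36 36; K' ⊕ opad = b9 5c 5c 5c 5c 5c 5c.
m1: inner = H(d3 36 36 36 36 36 36 80) = 97; tag = H(b9 5c 5c 5c 5c 5c 5c 97) = 78
m2: inner = H(d3 36 36 36 36 36 36 9b) = b2; tag = H(b9 5c 5c 5c 5c 5c 5c b2) = 93
m3: inner = H(d3 36 36 36 36 36 36 bb) = d2; tag = H(b9 5c 5c 5c 5c 5c 5c d2) = b3
m4: inner = H(d3 36 36 36 36 36 36 4e) = 65; tag = H(b9 5c 5c 5c 5c 5c 5c 65) = 46 ← matches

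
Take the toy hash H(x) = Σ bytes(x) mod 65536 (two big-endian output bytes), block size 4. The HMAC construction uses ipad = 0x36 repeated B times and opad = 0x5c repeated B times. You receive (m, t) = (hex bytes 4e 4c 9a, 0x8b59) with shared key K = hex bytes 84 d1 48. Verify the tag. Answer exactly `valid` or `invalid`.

invalid

Key hex bytes 84 d1 48 is 3 bytes ≤ B = 4; zero-pad to 4 bytes: K' = 84 d1 48 00.
K' ⊕ ipad = b2 e7 7e 36; K' ⊕ opad = d8 8d 14 5c.
Inner hash: sum = 178+231+126+54+78+76+154 = 897 → 03 81.
Outer hash (recomputed tag): sum = 216+141+20+92+3+129 = 601 → 02 59.
Recomputed tag = 0259; claimed = 8b59 → mismatch.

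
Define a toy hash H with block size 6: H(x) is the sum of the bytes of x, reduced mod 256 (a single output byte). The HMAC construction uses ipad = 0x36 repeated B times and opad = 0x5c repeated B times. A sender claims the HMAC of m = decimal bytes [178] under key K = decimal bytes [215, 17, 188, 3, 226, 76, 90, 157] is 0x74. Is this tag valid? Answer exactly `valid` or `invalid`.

invalid

Key decimal bytes [215, 17, 188, 3, 226, 76, 90, 157] = d7 11 bc 03 e2 4c 5a 9d is 8 bytes > B = 6, so hash it first: H(key) = cc, then zero-pad to 6 bytes: K' = cc 00 00 00 00 00.
K' ⊕ ipad = fa 36 36 36 36 36; K' ⊕ opad = 90 5c 5c 5c 5c 5c.
Inner hash: sum = 250+54+54+54+54+54+178 = 698; mod 256 = 186 → ba.
Outer hash (recomputed tag): sum = 144+92+92+92+92+92+186 = 790; mod 256 = 22 → 16.
Recomputed tag = 16; claimed = 74 → mismatch.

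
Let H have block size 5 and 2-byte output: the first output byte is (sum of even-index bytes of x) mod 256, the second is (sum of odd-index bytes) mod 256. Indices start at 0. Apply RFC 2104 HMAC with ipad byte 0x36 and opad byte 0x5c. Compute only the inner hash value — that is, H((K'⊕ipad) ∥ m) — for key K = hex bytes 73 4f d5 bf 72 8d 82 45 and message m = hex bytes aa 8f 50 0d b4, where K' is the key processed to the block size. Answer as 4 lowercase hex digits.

Key hex bytes 73 4f d5 bf 72 8d 82 45 is 8 bytes > B = 5, so hash it first: H(key) = 3c e0, then zero-pad to 5 bytes: K' = 3c e0 00 00 00.
K' ⊕ ipad = 0a d6 36 36 36.
Inner input = 0a d6 36 36 36 ∥ aa 8f 50 0d b4.
Inner hash: even-index sum = 274 mod 256 = 18; odd-index sum = 698 mod 256 = 186 → 12 ba.

12ba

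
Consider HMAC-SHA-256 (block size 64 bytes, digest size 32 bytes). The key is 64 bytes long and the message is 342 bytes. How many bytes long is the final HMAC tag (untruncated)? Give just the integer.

The tag is one SHA-256 digest: 32 bytes.

32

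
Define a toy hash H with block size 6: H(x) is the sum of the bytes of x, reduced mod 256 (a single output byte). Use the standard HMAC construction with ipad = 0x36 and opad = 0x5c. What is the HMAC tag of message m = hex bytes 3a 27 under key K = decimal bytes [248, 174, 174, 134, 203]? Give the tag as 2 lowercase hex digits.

Key decimal bytes [248, 174, 174, 134, 203] = f8 ae ae 86 cb is 5 bytes ≤ B = 6; zero-pad to 6 bytes: K' = f8 ae ae 86 cb 00.
K' ⊕ ipad = ce 98 98 b0 fd 36.  K' ⊕ opad = a4 f2 f2 da 97 5c.
Inner input = (K'⊕ipad) ∥ m = ce 98 98 b0 fd 36 ∥ 3a 27.
Inner hash: sum = 206+152+152+176+253+54+58+39 = 1090; mod 256 = 66 → 42.
Outer input = (K'⊕opad) ∥ inner = a4 f2 f2 da 97 5c ∥ 42.
Outer hash (tag): sum = 164+242+242+218+151+92+66 = 1175; mod 256 = 151 → 97.

97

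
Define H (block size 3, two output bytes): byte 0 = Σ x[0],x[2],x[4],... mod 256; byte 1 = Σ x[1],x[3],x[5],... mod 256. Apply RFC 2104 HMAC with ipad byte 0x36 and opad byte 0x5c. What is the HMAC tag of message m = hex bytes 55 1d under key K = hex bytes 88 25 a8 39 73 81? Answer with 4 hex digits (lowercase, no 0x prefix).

996b

Key hex bytes 88 25 a8 39 73 81 is 6 bytes > B = 3, so hash it first: H(key) = a3 df, then zero-pad to 3 bytes: K' = a3 df 00.
K' ⊕ ipad = 95 e9 36.  K' ⊕ opad = ff 83 5c.
Inner input = (K'⊕ipad) ∥ m = 95 e9 36 ∥ 55 1d.
Inner hash: even-index sum = 232 mod 256 = 232; odd-index sum = 318 mod 256 = 62 → e8 3e.
Outer input = (K'⊕opad) ∥ inner = ff 83 5c ∥ e8 3e.
Outer hash (tag): even-index sum = 409 mod 256 = 153; odd-index sum = 363 mod 256 = 107 → 99 6b.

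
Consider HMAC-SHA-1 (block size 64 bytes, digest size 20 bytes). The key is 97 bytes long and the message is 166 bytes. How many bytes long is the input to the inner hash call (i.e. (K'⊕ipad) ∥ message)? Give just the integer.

Key is 97 > 64 bytes, so it is hashed to 20 bytes then zero-padded to 64: |K'| = 64.
Inner input = (K'⊕ipad) ∥ m → 64 + 166 = 230 bytes.

230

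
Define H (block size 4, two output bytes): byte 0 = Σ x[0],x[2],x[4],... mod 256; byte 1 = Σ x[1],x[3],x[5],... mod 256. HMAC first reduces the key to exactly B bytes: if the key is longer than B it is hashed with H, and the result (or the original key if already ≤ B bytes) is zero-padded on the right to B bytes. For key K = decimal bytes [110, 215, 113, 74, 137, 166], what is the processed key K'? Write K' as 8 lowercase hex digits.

|K| = 6 > B = 4, so first hash the key.
H(K): even-index sum = 360 mod 256 = 104; odd-index sum = 455 mod 256 = 199 → 68 c7.
Zero-pad H(K) = 68 c7 to 4 bytes: K' = 68 c7 00 00.

68c70000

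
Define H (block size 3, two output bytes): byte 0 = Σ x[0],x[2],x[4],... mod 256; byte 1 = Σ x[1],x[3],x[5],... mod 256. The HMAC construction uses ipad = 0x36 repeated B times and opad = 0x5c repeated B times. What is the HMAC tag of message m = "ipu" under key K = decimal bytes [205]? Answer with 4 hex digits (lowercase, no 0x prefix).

Key decimal bytes [205] = cd is 1 byte ≤ B = 3; zero-pad to 3 bytes: K' = cd 00 00.
K' ⊕ ipad = fb 36 36.  K' ⊕ opad = 91 5c 5c.
Inner input = (K'⊕ipad) ∥ m = fb 36 36 ∥ 69 70 75.
Inner hash: even-index sum = 417 mod 256 = 161; odd-index sum = 276 mod 256 = 20 → a1 14.
Outer input = (K'⊕opad) ∥ inner = 91 5c 5c ∥ a1 14.
Outer hash (tag): even-index sum = 257 mod 256 = 1; odd-index sum = 253 mod 256 = 253 → 01 fd.

01fd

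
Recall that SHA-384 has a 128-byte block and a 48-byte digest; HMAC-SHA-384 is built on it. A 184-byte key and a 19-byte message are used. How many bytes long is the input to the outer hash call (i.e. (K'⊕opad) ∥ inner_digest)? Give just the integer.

Key is 184 > 128 bytes, so it is hashed to 48 bytes then zero-padded to 128: |K'| = 128.
Outer input = (K'⊕opad) ∥ H(inner) → 128 + 48 = 176 bytes.

176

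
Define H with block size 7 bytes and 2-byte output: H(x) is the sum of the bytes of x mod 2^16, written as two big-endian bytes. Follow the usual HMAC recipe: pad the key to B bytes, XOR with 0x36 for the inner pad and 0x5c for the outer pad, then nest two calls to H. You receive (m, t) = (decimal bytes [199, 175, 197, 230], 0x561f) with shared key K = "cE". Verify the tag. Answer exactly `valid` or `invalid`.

Key "cE" = 63 45 is 2 bytes ≤ B = 7; zero-pad to 7 bytes: K' = 63 45 00 00 00 00 00.
K' ⊕ ipad = 55 73 36 36 36 36 36; K' ⊕ opad = 3f 19 5c 5c 5c 5c 5c.
Inner hash: sum = 85+115+54+54+54+54+54+199+175+197+230 = 1271 → 04 f7.
Outer hash (recomputed tag): sum = 63+25+92+92+92+92+92+4+247 = 799 → 03 1f.
Recomputed tag = 031f; claimed = 561f → mismatch.

invalid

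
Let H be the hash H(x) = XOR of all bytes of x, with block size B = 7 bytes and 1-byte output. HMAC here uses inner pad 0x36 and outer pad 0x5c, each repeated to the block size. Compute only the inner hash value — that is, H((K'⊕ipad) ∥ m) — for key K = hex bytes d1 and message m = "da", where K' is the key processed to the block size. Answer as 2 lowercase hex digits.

e2

Key hex bytes d1 is 1 byte ≤ B = 7; zero-pad to 7 bytes: K' = d1 00 00 00 00 00 00.
K' ⊕ ipad = e7 36 36 36 36 36 36.
Inner input = e7 36 36 36 36 36 36 ∥ 64 61.
Inner hash: XOR e7⊕36⊕36⊕36⊕36⊕36⊕36⊕64⊕61 = e2.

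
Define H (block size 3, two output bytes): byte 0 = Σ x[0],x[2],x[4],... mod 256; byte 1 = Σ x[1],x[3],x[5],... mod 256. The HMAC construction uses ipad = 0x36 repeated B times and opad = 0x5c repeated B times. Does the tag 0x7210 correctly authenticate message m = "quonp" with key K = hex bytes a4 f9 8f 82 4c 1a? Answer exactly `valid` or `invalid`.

invalid

Key hex bytes a4 f9 8f 82 4c 1a is 6 bytes > B = 3, so hash it first: H(key) = 7f 95, then zero-pad to 3 bytes: K' = 7f 95 00.
K' ⊕ ipad = 49 a3 36; K' ⊕ opad = 23 c9 5c.
Inner hash: even-index sum = 354 mod 256 = 98; odd-index sum = 499 mod 256 = 243 → 62 f3.
Outer hash (recomputed tag): even-index sum = 370 mod 256 = 114; odd-index sum = 299 mod 256 = 43 → 72 2b.
Recomputed tag = 722b; claimed = 7210 → mismatch.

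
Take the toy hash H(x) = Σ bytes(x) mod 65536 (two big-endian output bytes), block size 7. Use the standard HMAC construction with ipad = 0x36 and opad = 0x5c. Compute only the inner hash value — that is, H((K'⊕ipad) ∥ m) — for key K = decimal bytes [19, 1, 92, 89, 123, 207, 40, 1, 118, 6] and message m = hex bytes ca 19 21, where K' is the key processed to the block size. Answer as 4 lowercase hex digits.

02d4

Key decimal bytes [19, 1, 92, 89, 123, 207, 40, 1, 118, 6] = 13 01 5c 59 7b cf 28 01 76 06 is 10 bytes > B = 7, so hash it first: H(key) = 02 b8, then zero-pad to 7 bytes: K' = 02 b8 00 00 00 00 00.
K' ⊕ ipad = 34 8e 36 36 36 36 36.
Inner input = 34 8e 36 36 36 36 36 ∥ ca 19 21.
Inner hash: sum = 52+142+54+54+54+54+54+202+25+33 = 724 → 02 d4.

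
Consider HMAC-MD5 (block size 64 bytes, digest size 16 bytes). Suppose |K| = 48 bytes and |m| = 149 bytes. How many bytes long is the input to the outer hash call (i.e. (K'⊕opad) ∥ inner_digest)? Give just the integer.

Key is 48 ≤ 64 bytes, zero-padded: |K'| = 64.
Outer input = (K'⊕opad) ∥ H(inner) → 64 + 16 = 80 bytes.

80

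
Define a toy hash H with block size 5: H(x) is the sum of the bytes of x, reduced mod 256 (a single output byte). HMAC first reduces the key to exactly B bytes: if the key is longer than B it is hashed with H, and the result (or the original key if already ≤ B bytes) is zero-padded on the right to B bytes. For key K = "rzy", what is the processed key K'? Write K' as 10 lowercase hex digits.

Key "rzy" = 72 7a 79 is 3 bytes ≤ B = 5; zero-pad to 5 bytes: K' = 72 7a 79 00 00.

727a790000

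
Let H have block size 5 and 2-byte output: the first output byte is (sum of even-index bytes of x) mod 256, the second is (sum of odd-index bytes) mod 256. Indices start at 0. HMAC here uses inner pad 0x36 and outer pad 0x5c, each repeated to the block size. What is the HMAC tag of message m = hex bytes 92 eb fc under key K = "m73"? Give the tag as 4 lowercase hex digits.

Key "m73" = 6d 37 33 is 3 bytes ≤ B = 5; zero-pad to 5 bytes: K' = 6d 37 33 00 00.
K' ⊕ ipad = 5b 01 05 36 36.  K' ⊕ opad = 31 6b 6f 5c 5c.
Inner input = (K'⊕ipad) ∥ m = 5b 01 05 36 36 ∥ 92 eb fc.
Inner hash: even-index sum = 385 mod 256 = 129; odd-index sum = 453 mod 256 = 197 → 81 c5.
Outer input = (K'⊕opad) ∥ inner = 31 6b 6f 5c 5c ∥ 81 c5.
Outer hash (tag): even-index sum = 449 mod 256 = 193; odd-index sum = 328 mod 256 = 72 → c1 48.

c148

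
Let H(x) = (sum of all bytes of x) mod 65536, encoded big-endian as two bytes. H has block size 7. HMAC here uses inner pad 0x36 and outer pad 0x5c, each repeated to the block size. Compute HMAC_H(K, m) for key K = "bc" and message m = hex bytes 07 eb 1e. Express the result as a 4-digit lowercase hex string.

Key "bc" = 62 63 is 2 bytes ≤ B = 7; zero-pad to 7 bytes: K' = 62 63 00 00 00 00 00.
K' ⊕ ipad = 54 55 36 36 36 36 36.  K' ⊕ opad = 3e 3f 5c 5c 5c 5c 5c.
Inner input = (K'⊕ipad) ∥ m = 54 55 36 36 36 36 36 ∥ 07 eb 1e.
Inner hash: sum = 84+85+54+54+54+54+54+7+235+30 = 711 → 02 c7.
Outer input = (K'⊕opad) ∥ inner = 3e 3f 5c 5c 5c 5c 5c ∥ 02 c7.
Outer hash (tag): sum = 62+63+92+92+92+92+92+2+199 = 786 → 03 12.

0312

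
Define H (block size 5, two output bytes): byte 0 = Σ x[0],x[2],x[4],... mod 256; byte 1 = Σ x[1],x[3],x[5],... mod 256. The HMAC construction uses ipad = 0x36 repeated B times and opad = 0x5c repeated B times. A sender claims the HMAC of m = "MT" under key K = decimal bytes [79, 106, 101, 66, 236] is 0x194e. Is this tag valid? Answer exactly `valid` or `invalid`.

valid

Key decimal bytes [79, 106, 101, 66, 236] = 4f 6a 65 42 ec is exactly B = 5 bytes: K' = 4f 6a 65 42 ec.
K' ⊕ ipad = 79 5c 53 74 da; K' ⊕ opad = 13 36 39 1e b0.
Inner hash: even-index sum = 506 mod 256 = 250; odd-index sum = 285 mod 256 = 29 → fa 1d.
Outer hash (recomputed tag): even-index sum = 281 mod 256 = 25; odd-index sum = 334 mod 256 = 78 → 19 4e.
Recomputed tag = 194e; claimed = 194e → match.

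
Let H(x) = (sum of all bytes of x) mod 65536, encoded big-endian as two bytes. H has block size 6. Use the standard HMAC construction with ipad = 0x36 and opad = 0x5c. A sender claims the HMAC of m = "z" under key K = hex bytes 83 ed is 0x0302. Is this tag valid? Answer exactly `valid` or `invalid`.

invalid

Key hex bytes 83 ed is 2 bytes ≤ B = 6; zero-pad to 6 bytes: K' = 83 ed 00 00 00 00.
K' ⊕ ipad = b5 db 36 36 36 36; K' ⊕ opad = df b1 5c 5c 5c 5c.
Inner hash: sum = 181+219+54+54+54+54+122 = 738 → 02 e2.
Outer hash (recomputed tag): sum = 223+177+92+92+92+92+2+226 = 996 → 03 e4.
Recomputed tag = 03e4; claimed = 0302 → mismatch.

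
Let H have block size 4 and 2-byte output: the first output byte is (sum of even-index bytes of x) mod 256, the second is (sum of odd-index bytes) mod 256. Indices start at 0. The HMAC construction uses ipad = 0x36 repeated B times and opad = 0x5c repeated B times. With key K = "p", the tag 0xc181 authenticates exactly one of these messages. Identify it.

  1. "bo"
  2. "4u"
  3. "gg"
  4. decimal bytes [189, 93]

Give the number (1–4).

4

Key "p" = 70 is 1 byte ≤ B = 4; zero-pad to 4 bytes: K' = 70 00 00 00.
K' ⊕ ipad = 46 36 36 36; K' ⊕ opad = 2c 5c 5c 5c.
m1: inner = H(46 36 36 36 62 6f) = de db; tag = H(2c 5c 5c 5c de db) = 6693
m2: inner = H(46 36 36 36 34 75) = b0 e1; tag = H(2c 5c 5c 5c b0 e1) = 3899
m3: inner = H(46 36 36 36 67 67) = e3 d3; tag = H(2c 5c 5c 5c e3 d3) = 6b8b
m4: inner = H(46 36 36 36 bd 5d) = 39 c9; tag = H(2c 5c 5c 5c 39 c9) = c181 ← matches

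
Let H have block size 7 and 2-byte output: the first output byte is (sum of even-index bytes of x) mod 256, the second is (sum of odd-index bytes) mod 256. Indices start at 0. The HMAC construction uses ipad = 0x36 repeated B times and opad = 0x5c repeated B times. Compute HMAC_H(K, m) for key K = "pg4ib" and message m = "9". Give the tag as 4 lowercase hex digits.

Key "pg4ib" = 70 67 34 69 62 is 5 bytes ≤ B = 7; zero-pad to 7 bytes: K' = 70 67 34 69 62 00 00.
K' ⊕ ipad = 46 51 02 5f 54 36 36.  K' ⊕ opad = 2c 3b 68 35 3e 5c 5c.
Inner input = (K'⊕ipad) ∥ m = 46 51 02 5f 54 36 36 ∥ 39.
Inner hash: even-index sum = 210 mod 256 = 210; odd-index sum = 287 mod 256 = 31 → d2 1f.
Outer input = (K'⊕opad) ∥ inner = 2c 3b 68 35 3e 5c 5c ∥ d2 1f.
Outer hash (tag): even-index sum = 333 mod 256 = 77; odd-index sum = 414 mod 256 = 158 → 4d 9e.

4d9e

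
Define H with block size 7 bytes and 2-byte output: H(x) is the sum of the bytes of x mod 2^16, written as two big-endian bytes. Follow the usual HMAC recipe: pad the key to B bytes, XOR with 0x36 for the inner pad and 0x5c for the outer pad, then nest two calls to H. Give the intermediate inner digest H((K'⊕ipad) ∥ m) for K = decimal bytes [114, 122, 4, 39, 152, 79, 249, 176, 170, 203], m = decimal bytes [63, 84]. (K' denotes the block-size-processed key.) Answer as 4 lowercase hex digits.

01fe

Key decimal bytes [114, 122, 4, 39, 152, 79, 249, 176, 170, 203] = 72 7a 04 27 98 4f f9 b0 aa cb is 10 bytes > B = 7, so hash it first: H(key) = 05 1c, then zero-pad to 7 bytes: K' = 05 1c 00 00 00 00 00.
K' ⊕ ipad = 33 2a 36 36 36 36 36.
Inner input = 33 2a 36 36 36 36 36 ∥ 3f 54.
Inner hash: sum = 51+42+54+54+54+54+54+63+84 = 510 → 01 fe.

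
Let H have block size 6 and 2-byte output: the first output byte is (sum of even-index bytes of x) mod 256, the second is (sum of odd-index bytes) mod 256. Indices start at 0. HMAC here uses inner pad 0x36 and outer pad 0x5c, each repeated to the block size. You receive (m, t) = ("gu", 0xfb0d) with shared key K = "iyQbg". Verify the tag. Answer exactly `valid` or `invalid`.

Key "iyQbg" = 69 79 51 62 67 is 5 bytes ≤ B = 6; zero-pad to 6 bytes: K' = 69 79 51 62 67 00.
K' ⊕ ipad = 5f 4f 67 54 51 36; K' ⊕ opad = 35 25 0d 3e 3b 5c.
Inner hash: even-index sum = 382 mod 256 = 126; odd-index sum = 334 mod 256 = 78 → 7e 4e.
Outer hash (recomputed tag): even-index sum = 251 mod 256 = 251; odd-index sum = 269 mod 256 = 13 → fb 0d.
Recomputed tag = fb0d; claimed = fb0d → match.

valid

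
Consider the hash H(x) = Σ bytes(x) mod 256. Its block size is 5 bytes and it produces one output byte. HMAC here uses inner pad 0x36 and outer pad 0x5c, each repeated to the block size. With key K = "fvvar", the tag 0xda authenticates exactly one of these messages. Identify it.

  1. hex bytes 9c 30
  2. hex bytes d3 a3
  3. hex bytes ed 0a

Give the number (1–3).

2

Key "fvvar" = 66 76 76 61 72 is exactly B = 5 bytes: K' = 66 76 76 61 72.
K' ⊕ ipad = 50 40 40 57 44; K' ⊕ opad = 3a 2a 2a 3d 2e.
m1: inner = H(50 40 40 57 44 9c 30) = 37; tag = H(3a 2a 2a 3d 2e 37) = 30
m2: inner = H(50 40 40 57 44 d3 a3) = e1; tag = H(3a 2a 2a 3d 2e e1) = da ← matches
m3: inner = H(50 40 40 57 44 ed 0a) = 62; tag = H(3a 2a 2a 3d 2e 62) = 5b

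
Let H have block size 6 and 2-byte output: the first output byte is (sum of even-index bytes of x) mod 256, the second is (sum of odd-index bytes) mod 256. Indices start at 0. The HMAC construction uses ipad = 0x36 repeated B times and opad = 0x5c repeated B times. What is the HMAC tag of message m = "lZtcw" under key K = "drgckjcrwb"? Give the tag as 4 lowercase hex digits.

Key "drgckjcrwb" = 64 72 67 63 6b 6a 63 72 77 62 is 10 bytes > B = 6, so hash it first: H(key) = 10 13, then zero-pad to 6 bytes: K' = 10 13 00 00 00 00.
K' ⊕ ipad = 26 25 36 36 36 36.  K' ⊕ opad = 4c 4f 5c 5c 5c 5c.
Inner input = (K'⊕ipad) ∥ m = 26 25 36 36 36 36 ∥ 6c 5a 74 63 77.
Inner hash: even-index sum = 489 mod 256 = 233; odd-index sum = 334 mod 256 = 78 → e9 4e.
Outer input = (K'⊕opad) ∥ inner = 4c 4f 5c 5c 5c 5c ∥ e9 4e.
Outer hash (tag): even-index sum = 493 mod 256 = 237; odd-index sum = 341 mod 256 = 85 → ed 55.

ed55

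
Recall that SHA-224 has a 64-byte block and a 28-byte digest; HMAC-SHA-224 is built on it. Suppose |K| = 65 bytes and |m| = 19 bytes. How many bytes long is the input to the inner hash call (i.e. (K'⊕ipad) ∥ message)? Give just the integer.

Key is 65 > 64 bytes, so it is hashed to 28 bytes then zero-padded to 64: |K'| = 64.
Inner input = (K'⊕ipad) ∥ m → 64 + 19 = 83 bytes.

83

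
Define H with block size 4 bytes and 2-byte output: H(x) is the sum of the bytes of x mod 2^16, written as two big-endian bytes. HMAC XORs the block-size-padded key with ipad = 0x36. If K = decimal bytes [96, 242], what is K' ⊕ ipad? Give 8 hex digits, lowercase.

Key decimal bytes [96, 242] = 60 f2 is 2 bytes ≤ B = 4; zero-pad to 4 bytes: K' = 60 f2 00 00.
XOR each byte with 0x36: 60⊕36=56, f2⊕36=c4, 00⊕36=36, 00⊕36=36.

56c43636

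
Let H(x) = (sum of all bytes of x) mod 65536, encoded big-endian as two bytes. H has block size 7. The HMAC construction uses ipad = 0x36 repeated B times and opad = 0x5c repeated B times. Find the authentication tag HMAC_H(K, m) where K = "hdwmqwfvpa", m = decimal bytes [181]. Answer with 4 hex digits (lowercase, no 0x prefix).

Key "hdwmqwfvpa" = 68 64 77 6d 71 77 66 76 70 61 is 10 bytes > B = 7, so hash it first: H(key) = 04 45, then zero-pad to 7 bytes: K' = 04 45 00 00 00 00 00.
K' ⊕ ipad = 32 73 36 36 36 36 36.  K' ⊕ opad = 58 19 5c 5c 5c 5c 5c.
Inner input = (K'⊕ipad) ∥ m = 32 73 36 36 36 36 36 ∥ b5.
Inner hash: sum = 50+115+54+54+54+54+54+181 = 616 → 02 68.
Outer input = (K'⊕opad) ∥ inner = 58 19 5c 5c 5c 5c 5c ∥ 02 68.
Outer hash (tag): sum = 88+25+92+92+92+92+92+2+104 = 679 → 02 a7.

02a7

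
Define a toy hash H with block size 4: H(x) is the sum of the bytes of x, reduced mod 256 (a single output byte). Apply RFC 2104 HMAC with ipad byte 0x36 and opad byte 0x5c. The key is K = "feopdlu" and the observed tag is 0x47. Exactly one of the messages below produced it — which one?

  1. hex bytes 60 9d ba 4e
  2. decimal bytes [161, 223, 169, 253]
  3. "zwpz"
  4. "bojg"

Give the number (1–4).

1

Key "feopdlu" = 66 65 6f 70 64 6c 75 is 7 bytes > B = 4, so hash it first: H(key) = ef, then zero-pad to 4 bytes: K' = ef 00 00 00.
K' ⊕ ipad = d9 36 36 36; K' ⊕ opad = b3 5c 5c 5c.
m1: inner = H(d9 36 36 36 60 9d ba 4e) = 80; tag = H(b3 5c 5c 5c 80) = 47 ← matches
m2: inner = H(d9 36 36 36 a1 df a9 fd) = a1; tag = H(b3 5c 5c 5c a1) = 68
m3: inner = H(d9 36 36 36 7a 77 70 7a) = 56; tag = H(b3 5c 5c 5c 56) = 1d
m4: inner = H(d9 36 36 36 62 6f 6a 67) = 1d; tag = H(b3 5c 5c 5c 1d) = e4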